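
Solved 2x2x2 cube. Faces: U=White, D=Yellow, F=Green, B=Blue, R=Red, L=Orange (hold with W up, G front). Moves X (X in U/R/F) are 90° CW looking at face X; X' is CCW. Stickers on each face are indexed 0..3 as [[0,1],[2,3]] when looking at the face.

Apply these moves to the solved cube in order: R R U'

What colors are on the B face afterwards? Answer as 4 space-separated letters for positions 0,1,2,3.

Answer: R R G B

Derivation:
After move 1 (R): R=RRRR U=WGWG F=GYGY D=YBYB B=WBWB
After move 2 (R): R=RRRR U=WYWY F=GBGB D=YWYW B=GBGB
After move 3 (U'): U=YYWW F=OOGB R=GBRR B=RRGB L=GBOO
Query: B face = RRGB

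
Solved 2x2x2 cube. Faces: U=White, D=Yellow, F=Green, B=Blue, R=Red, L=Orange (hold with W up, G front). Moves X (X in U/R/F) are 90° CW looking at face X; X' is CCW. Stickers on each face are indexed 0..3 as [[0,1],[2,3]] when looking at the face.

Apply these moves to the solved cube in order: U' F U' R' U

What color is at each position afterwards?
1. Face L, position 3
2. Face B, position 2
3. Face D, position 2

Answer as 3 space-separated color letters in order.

After move 1 (U'): U=WWWW F=OOGG R=GGRR B=RRBB L=BBOO
After move 2 (F): F=GOGO U=WWOB R=WGWR D=RGYY L=BYOY
After move 3 (U'): U=WBWO F=BYGO R=GOWR B=WGBB L=RROY
After move 4 (R'): R=ORGW U=WBWW F=BBGO D=RYYO B=YGGB
After move 5 (U): U=WWWB F=ORGO R=YGGW B=RRGB L=BBOY
Query 1: L[3] = Y
Query 2: B[2] = G
Query 3: D[2] = Y

Answer: Y G Y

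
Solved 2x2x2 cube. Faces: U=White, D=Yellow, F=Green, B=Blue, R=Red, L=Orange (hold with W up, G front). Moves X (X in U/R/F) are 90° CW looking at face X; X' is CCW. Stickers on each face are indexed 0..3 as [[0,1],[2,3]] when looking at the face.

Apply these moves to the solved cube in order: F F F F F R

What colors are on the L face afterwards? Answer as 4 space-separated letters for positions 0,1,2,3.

Answer: O Y O Y

Derivation:
After move 1 (F): F=GGGG U=WWOO R=WRWR D=RRYY L=OYOY
After move 2 (F): F=GGGG U=WWYY R=OROR D=WWYY L=OROR
After move 3 (F): F=GGGG U=WWRR R=YRYR D=OOYY L=OWOW
After move 4 (F): F=GGGG U=WWWW R=RRRR D=YYYY L=OOOO
After move 5 (F): F=GGGG U=WWOO R=WRWR D=RRYY L=OYOY
After move 6 (R): R=WWRR U=WGOG F=GRGY D=RBYB B=OBWB
Query: L face = OYOY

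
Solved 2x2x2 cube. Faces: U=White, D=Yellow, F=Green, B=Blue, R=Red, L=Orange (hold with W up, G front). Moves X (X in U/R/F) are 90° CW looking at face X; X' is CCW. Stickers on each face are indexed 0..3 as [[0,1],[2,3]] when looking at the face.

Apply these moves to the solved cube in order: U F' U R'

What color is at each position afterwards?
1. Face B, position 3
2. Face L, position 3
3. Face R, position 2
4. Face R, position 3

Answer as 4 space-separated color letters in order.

After move 1 (U): U=WWWW F=RRGG R=BBRR B=OOBB L=GGOO
After move 2 (F'): F=RGRG U=WWBR R=YBYR D=GOYY L=GWOW
After move 3 (U): U=BWRW F=YBRG R=OOYR B=GWBB L=RGOW
After move 4 (R'): R=OROY U=BBRG F=YWRW D=GBYG B=YWOB
Query 1: B[3] = B
Query 2: L[3] = W
Query 3: R[2] = O
Query 4: R[3] = Y

Answer: B W O Y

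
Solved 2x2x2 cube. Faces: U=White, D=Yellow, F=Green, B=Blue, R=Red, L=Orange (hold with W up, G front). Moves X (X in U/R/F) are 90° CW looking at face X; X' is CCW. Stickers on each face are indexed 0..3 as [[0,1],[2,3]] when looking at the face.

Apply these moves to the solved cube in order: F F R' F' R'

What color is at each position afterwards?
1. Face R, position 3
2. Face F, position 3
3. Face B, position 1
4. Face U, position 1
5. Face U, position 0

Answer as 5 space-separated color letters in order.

Answer: W O B W W

Derivation:
After move 1 (F): F=GGGG U=WWOO R=WRWR D=RRYY L=OYOY
After move 2 (F): F=GGGG U=WWYY R=OROR D=WWYY L=OROR
After move 3 (R'): R=RROO U=WBYB F=GWGY D=WGYG B=YBWB
After move 4 (F'): F=WYGG U=WBRO R=GRWO D=RRYG L=OBOY
After move 5 (R'): R=ROGW U=WWRY F=WBGO D=RYYG B=GBRB
Query 1: R[3] = W
Query 2: F[3] = O
Query 3: B[1] = B
Query 4: U[1] = W
Query 5: U[0] = W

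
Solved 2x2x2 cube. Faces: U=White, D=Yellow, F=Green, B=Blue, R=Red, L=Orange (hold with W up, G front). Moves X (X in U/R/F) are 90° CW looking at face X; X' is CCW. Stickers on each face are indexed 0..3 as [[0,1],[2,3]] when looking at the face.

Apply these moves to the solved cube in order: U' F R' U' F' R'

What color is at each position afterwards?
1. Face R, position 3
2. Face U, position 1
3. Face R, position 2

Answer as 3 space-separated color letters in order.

After move 1 (U'): U=WWWW F=OOGG R=GGRR B=RRBB L=BBOO
After move 2 (F): F=GOGO U=WWOB R=WGWR D=RGYY L=BYOY
After move 3 (R'): R=GRWW U=WBOR F=GWGB D=ROYO B=YRGB
After move 4 (U'): U=BRWO F=BYGB R=GWWW B=GRGB L=YROY
After move 5 (F'): F=YBBG U=BRGW R=OWRW D=RYYO L=YOOW
After move 6 (R'): R=WWOR U=BGGG F=YRBW D=RBYG B=ORYB
Query 1: R[3] = R
Query 2: U[1] = G
Query 3: R[2] = O

Answer: R G O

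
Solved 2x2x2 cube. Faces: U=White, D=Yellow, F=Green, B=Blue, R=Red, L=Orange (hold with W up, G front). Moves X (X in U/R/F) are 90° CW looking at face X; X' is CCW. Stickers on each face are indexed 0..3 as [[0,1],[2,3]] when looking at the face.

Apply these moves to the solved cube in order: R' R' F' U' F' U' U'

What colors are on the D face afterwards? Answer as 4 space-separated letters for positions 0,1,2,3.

Answer: B W Y W

Derivation:
After move 1 (R'): R=RRRR U=WBWB F=GWGW D=YGYG B=YBYB
After move 2 (R'): R=RRRR U=WYWY F=GBGB D=YWYW B=GBGB
After move 3 (F'): F=BBGG U=WYRR R=WRYR D=OOYW L=OYOW
After move 4 (U'): U=YRWR F=OYGG R=BBYR B=WRGB L=GBOW
After move 5 (F'): F=YGOG U=YRBY R=OBOR D=BWYW L=GROW
After move 6 (U'): U=RYYB F=GROG R=YGOR B=OBGB L=WROW
After move 7 (U'): U=YBRY F=WROG R=GROR B=YGGB L=OBOW
Query: D face = BWYW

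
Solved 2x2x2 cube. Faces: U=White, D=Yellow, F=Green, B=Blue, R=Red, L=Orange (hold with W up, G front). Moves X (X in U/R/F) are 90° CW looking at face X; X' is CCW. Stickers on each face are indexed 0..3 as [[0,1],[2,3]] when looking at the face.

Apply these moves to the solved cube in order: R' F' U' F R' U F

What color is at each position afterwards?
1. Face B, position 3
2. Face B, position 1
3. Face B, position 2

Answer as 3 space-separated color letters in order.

Answer: B O W

Derivation:
After move 1 (R'): R=RRRR U=WBWB F=GWGW D=YGYG B=YBYB
After move 2 (F'): F=WWGG U=WBRR R=GRYR D=OOYG L=OBOW
After move 3 (U'): U=BRWR F=OBGG R=WWYR B=GRYB L=YBOW
After move 4 (F): F=GOGB U=BRWB R=WWRR D=YWYG L=YOOO
After move 5 (R'): R=WRWR U=BYWG F=GRGB D=YOYB B=GRWB
After move 6 (U): U=WBGY F=WRGB R=GRWR B=YOWB L=GROO
After move 7 (F): F=GWBR U=WBOR R=GRYR D=WGYB L=GYOO
Query 1: B[3] = B
Query 2: B[1] = O
Query 3: B[2] = W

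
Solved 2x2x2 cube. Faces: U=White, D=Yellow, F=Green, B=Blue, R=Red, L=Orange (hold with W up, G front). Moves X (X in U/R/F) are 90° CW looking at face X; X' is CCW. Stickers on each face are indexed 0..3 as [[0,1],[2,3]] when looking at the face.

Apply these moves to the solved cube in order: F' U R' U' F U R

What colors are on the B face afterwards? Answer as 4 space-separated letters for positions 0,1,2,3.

After move 1 (F'): F=GGGG U=WWRR R=YRYR D=OOYY L=OWOW
After move 2 (U): U=RWRW F=YRGG R=BBYR B=OWBB L=GGOW
After move 3 (R'): R=BRBY U=RBRO F=YWGW D=ORYG B=YWOB
After move 4 (U'): U=BORR F=GGGW R=YWBY B=BROB L=YWOW
After move 5 (F): F=GGWG U=BOWW R=RWRY D=BYYG L=YOOR
After move 6 (U): U=WBWO F=RWWG R=BRRY B=YOOB L=GGOR
After move 7 (R): R=RBYR U=WWWG F=RYWG D=BOYY B=OOBB
Query: B face = OOBB

Answer: O O B B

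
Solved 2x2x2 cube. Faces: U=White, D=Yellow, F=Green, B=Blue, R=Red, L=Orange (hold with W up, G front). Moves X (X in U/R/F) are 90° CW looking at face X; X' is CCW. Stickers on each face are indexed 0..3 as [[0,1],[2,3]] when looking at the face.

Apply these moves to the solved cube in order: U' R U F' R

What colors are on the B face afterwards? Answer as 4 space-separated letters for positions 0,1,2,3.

After move 1 (U'): U=WWWW F=OOGG R=GGRR B=RRBB L=BBOO
After move 2 (R): R=RGRG U=WOWG F=OYGY D=YBYR B=WRWB
After move 3 (U): U=WWGO F=RGGY R=WRRG B=BBWB L=OYOO
After move 4 (F'): F=GYRG U=WWWR R=BRYG D=YOYR L=OOOG
After move 5 (R): R=YBGR U=WYWG F=GORR D=YWYB B=RBWB
Query: B face = RBWB

Answer: R B W B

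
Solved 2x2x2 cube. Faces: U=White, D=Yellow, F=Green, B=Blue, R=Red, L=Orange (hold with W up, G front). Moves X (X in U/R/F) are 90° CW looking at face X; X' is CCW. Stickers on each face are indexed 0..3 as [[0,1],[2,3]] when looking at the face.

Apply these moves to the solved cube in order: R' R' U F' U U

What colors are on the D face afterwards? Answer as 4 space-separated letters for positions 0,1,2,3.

After move 1 (R'): R=RRRR U=WBWB F=GWGW D=YGYG B=YBYB
After move 2 (R'): R=RRRR U=WYWY F=GBGB D=YWYW B=GBGB
After move 3 (U): U=WWYY F=RRGB R=GBRR B=OOGB L=GBOO
After move 4 (F'): F=RBRG U=WWGR R=WBYR D=BOYW L=GYOY
After move 5 (U): U=GWRW F=WBRG R=OOYR B=GYGB L=RBOY
After move 6 (U): U=RGWW F=OORG R=GYYR B=RBGB L=WBOY
Query: D face = BOYW

Answer: B O Y W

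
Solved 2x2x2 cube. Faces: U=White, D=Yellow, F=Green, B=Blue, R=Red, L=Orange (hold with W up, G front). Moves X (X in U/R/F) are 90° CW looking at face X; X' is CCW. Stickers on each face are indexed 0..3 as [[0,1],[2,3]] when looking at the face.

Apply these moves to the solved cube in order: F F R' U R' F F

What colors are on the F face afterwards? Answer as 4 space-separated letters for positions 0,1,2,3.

Answer: B G W R

Derivation:
After move 1 (F): F=GGGG U=WWOO R=WRWR D=RRYY L=OYOY
After move 2 (F): F=GGGG U=WWYY R=OROR D=WWYY L=OROR
After move 3 (R'): R=RROO U=WBYB F=GWGY D=WGYG B=YBWB
After move 4 (U): U=YWBB F=RRGY R=YBOO B=ORWB L=GWOR
After move 5 (R'): R=BOYO U=YWBO F=RWGB D=WRYY B=GRGB
After move 6 (F): F=GRBW U=YWRW R=BOOO D=YBYY L=GWOR
After move 7 (F): F=BGWR U=YWRW R=ROWO D=OBYY L=GYOB
Query: F face = BGWR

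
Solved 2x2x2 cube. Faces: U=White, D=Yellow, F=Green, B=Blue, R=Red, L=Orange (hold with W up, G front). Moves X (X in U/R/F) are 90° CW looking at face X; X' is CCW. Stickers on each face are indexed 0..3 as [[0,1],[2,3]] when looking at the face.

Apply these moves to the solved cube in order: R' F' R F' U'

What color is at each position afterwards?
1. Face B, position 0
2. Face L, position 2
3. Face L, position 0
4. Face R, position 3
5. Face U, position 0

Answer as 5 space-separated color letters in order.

After move 1 (R'): R=RRRR U=WBWB F=GWGW D=YGYG B=YBYB
After move 2 (F'): F=WWGG U=WBRR R=GRYR D=OOYG L=OBOW
After move 3 (R): R=YGRR U=WWRG F=WOGG D=OYYY B=RBBB
After move 4 (F'): F=OGWG U=WWYR R=YGOR D=BWYY L=OGOR
After move 5 (U'): U=WRWY F=OGWG R=OGOR B=YGBB L=RBOR
Query 1: B[0] = Y
Query 2: L[2] = O
Query 3: L[0] = R
Query 4: R[3] = R
Query 5: U[0] = W

Answer: Y O R R W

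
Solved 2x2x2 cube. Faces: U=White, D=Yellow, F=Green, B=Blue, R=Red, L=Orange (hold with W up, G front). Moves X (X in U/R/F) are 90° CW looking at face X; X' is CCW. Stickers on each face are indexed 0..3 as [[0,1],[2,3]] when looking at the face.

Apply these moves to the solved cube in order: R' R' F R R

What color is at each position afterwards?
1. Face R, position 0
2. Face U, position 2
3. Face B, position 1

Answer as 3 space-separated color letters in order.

Answer: R O B

Derivation:
After move 1 (R'): R=RRRR U=WBWB F=GWGW D=YGYG B=YBYB
After move 2 (R'): R=RRRR U=WYWY F=GBGB D=YWYW B=GBGB
After move 3 (F): F=GGBB U=WYOO R=WRYR D=RRYW L=OYOW
After move 4 (R): R=YWRR U=WGOB F=GRBW D=RGYG B=OBYB
After move 5 (R): R=RYRW U=WROW F=GGBG D=RYYO B=BBGB
Query 1: R[0] = R
Query 2: U[2] = O
Query 3: B[1] = B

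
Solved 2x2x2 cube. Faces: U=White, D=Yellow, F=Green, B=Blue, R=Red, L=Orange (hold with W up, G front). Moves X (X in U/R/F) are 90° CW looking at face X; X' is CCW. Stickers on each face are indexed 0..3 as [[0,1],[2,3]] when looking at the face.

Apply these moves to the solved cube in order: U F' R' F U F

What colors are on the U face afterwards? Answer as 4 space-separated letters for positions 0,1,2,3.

Answer: W W G R

Derivation:
After move 1 (U): U=WWWW F=RRGG R=BBRR B=OOBB L=GGOO
After move 2 (F'): F=RGRG U=WWBR R=YBYR D=GOYY L=GWOW
After move 3 (R'): R=BRYY U=WBBO F=RWRR D=GGYG B=YOOB
After move 4 (F): F=RRRW U=WBWW R=BROY D=YBYG L=GGOG
After move 5 (U): U=WWWB F=BRRW R=YOOY B=GGOB L=RROG
After move 6 (F): F=RBWR U=WWGR R=WOBY D=OYYG L=RYOB
Query: U face = WWGR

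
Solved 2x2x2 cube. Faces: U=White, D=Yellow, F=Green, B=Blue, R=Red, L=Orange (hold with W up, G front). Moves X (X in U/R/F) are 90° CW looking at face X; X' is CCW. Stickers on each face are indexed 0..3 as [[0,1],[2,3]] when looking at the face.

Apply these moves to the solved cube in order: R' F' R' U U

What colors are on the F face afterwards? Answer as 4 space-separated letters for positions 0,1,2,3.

After move 1 (R'): R=RRRR U=WBWB F=GWGW D=YGYG B=YBYB
After move 2 (F'): F=WWGG U=WBRR R=GRYR D=OOYG L=OBOW
After move 3 (R'): R=RRGY U=WYRY F=WBGR D=OWYG B=GBOB
After move 4 (U): U=RWYY F=RRGR R=GBGY B=OBOB L=WBOW
After move 5 (U): U=YRYW F=GBGR R=OBGY B=WBOB L=RROW
Query: F face = GBGR

Answer: G B G R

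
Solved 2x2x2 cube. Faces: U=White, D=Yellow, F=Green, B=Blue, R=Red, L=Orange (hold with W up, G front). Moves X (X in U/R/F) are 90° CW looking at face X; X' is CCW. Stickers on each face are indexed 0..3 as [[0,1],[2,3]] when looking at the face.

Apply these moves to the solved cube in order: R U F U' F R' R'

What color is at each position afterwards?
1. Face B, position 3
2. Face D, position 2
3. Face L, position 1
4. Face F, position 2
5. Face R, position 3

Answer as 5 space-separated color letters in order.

After move 1 (R): R=RRRR U=WGWG F=GYGY D=YBYB B=WBWB
After move 2 (U): U=WWGG F=RRGY R=WBRR B=OOWB L=GYOO
After move 3 (F): F=GRYR U=WWOY R=GBGR D=RWYB L=GYOB
After move 4 (U'): U=WYWO F=GYYR R=GRGR B=GBWB L=OOOB
After move 5 (F): F=YGRY U=WYBO R=WROR D=GGYB L=OROW
After move 6 (R'): R=RRWO U=WWBG F=YYRO D=GGYY B=BBGB
After move 7 (R'): R=RORW U=WGBB F=YWRG D=GYYO B=YBGB
Query 1: B[3] = B
Query 2: D[2] = Y
Query 3: L[1] = R
Query 4: F[2] = R
Query 5: R[3] = W

Answer: B Y R R W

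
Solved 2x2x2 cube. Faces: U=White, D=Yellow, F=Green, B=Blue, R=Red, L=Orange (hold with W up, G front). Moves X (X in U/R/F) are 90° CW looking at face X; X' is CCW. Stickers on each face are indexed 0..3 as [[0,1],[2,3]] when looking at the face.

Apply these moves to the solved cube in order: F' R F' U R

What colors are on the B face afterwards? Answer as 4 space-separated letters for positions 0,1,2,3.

Answer: G G W B

Derivation:
After move 1 (F'): F=GGGG U=WWRR R=YRYR D=OOYY L=OWOW
After move 2 (R): R=YYRR U=WGRG F=GOGY D=OBYB B=RBWB
After move 3 (F'): F=OYGG U=WGYR R=BYOR D=WWYB L=OGOR
After move 4 (U): U=YWRG F=BYGG R=RBOR B=OGWB L=OYOR
After move 5 (R): R=ORRB U=YYRG F=BWGB D=WWYO B=GGWB
Query: B face = GGWB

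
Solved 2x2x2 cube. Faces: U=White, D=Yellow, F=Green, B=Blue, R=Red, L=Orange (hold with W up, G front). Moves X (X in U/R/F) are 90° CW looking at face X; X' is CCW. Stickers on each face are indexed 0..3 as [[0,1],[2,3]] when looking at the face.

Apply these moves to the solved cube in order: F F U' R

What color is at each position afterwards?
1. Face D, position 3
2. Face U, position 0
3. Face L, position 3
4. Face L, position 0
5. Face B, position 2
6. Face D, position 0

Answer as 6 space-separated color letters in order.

After move 1 (F): F=GGGG U=WWOO R=WRWR D=RRYY L=OYOY
After move 2 (F): F=GGGG U=WWYY R=OROR D=WWYY L=OROR
After move 3 (U'): U=WYWY F=ORGG R=GGOR B=ORBB L=BBOR
After move 4 (R): R=OGRG U=WRWG F=OWGY D=WBYO B=YRYB
Query 1: D[3] = O
Query 2: U[0] = W
Query 3: L[3] = R
Query 4: L[0] = B
Query 5: B[2] = Y
Query 6: D[0] = W

Answer: O W R B Y W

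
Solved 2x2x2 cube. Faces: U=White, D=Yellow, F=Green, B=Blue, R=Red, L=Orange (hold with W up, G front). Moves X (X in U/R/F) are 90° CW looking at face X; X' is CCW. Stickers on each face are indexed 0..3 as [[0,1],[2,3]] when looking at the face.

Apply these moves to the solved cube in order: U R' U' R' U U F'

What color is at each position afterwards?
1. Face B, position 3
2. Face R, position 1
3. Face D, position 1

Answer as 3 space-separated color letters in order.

After move 1 (U): U=WWWW F=RRGG R=BBRR B=OOBB L=GGOO
After move 2 (R'): R=BRBR U=WBWO F=RWGW D=YRYG B=YOYB
After move 3 (U'): U=BOWW F=GGGW R=RWBR B=BRYB L=YOOO
After move 4 (R'): R=WRRB U=BYWB F=GOGW D=YGYW B=GRRB
After move 5 (U): U=WBBY F=WRGW R=GRRB B=YORB L=GOOO
After move 6 (U): U=BWYB F=GRGW R=YORB B=GORB L=WROO
After move 7 (F'): F=RWGG U=BWYR R=GOYB D=ROYW L=WBOY
Query 1: B[3] = B
Query 2: R[1] = O
Query 3: D[1] = O

Answer: B O O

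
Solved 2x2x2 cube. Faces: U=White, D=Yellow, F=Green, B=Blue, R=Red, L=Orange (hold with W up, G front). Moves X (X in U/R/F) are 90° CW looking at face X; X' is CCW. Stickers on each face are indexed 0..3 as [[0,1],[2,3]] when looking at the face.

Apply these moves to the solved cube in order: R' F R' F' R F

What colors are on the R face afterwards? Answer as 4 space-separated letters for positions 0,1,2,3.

Answer: R G W R

Derivation:
After move 1 (R'): R=RRRR U=WBWB F=GWGW D=YGYG B=YBYB
After move 2 (F): F=GGWW U=WBOO R=WRBR D=RRYG L=OYOG
After move 3 (R'): R=RRWB U=WYOY F=GBWO D=RGYW B=GBRB
After move 4 (F'): F=BOGW U=WYRW R=GRRB D=YGYW L=OYOO
After move 5 (R): R=RGBR U=WORW F=BGGW D=YRYG B=WBYB
After move 6 (F): F=GBWG U=WOOY R=RGWR D=BRYG L=OYOR
Query: R face = RGWR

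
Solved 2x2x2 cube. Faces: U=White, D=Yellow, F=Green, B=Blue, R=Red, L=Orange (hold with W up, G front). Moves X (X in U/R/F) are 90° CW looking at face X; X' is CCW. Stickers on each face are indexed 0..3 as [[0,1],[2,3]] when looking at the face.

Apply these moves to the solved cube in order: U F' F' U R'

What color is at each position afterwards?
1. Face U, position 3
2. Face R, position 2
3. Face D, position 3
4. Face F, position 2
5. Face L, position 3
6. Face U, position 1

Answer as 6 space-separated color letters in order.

Answer: G O R R B B

Derivation:
After move 1 (U): U=WWWW F=RRGG R=BBRR B=OOBB L=GGOO
After move 2 (F'): F=RGRG U=WWBR R=YBYR D=GOYY L=GWOW
After move 3 (F'): F=GGRR U=WWYY R=OBGR D=WWYY L=GROB
After move 4 (U): U=YWYW F=OBRR R=OOGR B=GRBB L=GGOB
After move 5 (R'): R=OROG U=YBYG F=OWRW D=WBYR B=YRWB
Query 1: U[3] = G
Query 2: R[2] = O
Query 3: D[3] = R
Query 4: F[2] = R
Query 5: L[3] = B
Query 6: U[1] = B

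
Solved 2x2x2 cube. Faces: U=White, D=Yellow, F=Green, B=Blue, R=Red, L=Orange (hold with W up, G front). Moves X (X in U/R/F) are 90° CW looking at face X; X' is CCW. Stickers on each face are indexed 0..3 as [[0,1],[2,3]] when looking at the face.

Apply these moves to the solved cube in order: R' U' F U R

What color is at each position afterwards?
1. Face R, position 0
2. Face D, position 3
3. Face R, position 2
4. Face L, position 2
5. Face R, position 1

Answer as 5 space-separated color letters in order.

Answer: W Y R O R

Derivation:
After move 1 (R'): R=RRRR U=WBWB F=GWGW D=YGYG B=YBYB
After move 2 (U'): U=BBWW F=OOGW R=GWRR B=RRYB L=YBOO
After move 3 (F): F=GOWO U=BBOB R=WWWR D=RGYG L=YYOG
After move 4 (U): U=OBBB F=WWWO R=RRWR B=YYYB L=GOOG
After move 5 (R): R=WRRR U=OWBO F=WGWG D=RYYY B=BYBB
Query 1: R[0] = W
Query 2: D[3] = Y
Query 3: R[2] = R
Query 4: L[2] = O
Query 5: R[1] = R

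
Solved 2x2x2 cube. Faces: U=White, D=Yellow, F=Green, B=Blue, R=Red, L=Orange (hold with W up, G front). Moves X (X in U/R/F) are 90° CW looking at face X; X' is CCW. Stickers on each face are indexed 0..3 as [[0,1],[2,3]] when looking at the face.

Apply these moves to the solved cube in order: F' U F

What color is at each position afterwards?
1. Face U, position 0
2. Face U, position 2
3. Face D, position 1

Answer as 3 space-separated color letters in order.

Answer: R W B

Derivation:
After move 1 (F'): F=GGGG U=WWRR R=YRYR D=OOYY L=OWOW
After move 2 (U): U=RWRW F=YRGG R=BBYR B=OWBB L=GGOW
After move 3 (F): F=GYGR U=RWWG R=RBWR D=YBYY L=GOOO
Query 1: U[0] = R
Query 2: U[2] = W
Query 3: D[1] = B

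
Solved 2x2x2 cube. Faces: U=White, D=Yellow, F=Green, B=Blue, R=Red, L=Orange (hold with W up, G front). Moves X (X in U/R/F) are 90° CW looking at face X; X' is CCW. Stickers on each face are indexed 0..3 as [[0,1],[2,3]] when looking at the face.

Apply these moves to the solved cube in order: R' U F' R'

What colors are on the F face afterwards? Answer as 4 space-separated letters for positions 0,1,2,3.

Answer: R W R R

Derivation:
After move 1 (R'): R=RRRR U=WBWB F=GWGW D=YGYG B=YBYB
After move 2 (U): U=WWBB F=RRGW R=YBRR B=OOYB L=GWOO
After move 3 (F'): F=RWRG U=WWYR R=GBYR D=WOYG L=GBOB
After move 4 (R'): R=BRGY U=WYYO F=RWRR D=WWYG B=GOOB
Query: F face = RWRR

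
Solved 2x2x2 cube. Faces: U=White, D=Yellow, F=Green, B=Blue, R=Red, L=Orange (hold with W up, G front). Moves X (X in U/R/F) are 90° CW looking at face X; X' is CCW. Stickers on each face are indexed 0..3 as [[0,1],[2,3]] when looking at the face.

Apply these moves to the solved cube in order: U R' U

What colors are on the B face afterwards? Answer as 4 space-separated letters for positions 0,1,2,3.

Answer: G G Y B

Derivation:
After move 1 (U): U=WWWW F=RRGG R=BBRR B=OOBB L=GGOO
After move 2 (R'): R=BRBR U=WBWO F=RWGW D=YRYG B=YOYB
After move 3 (U): U=WWOB F=BRGW R=YOBR B=GGYB L=RWOO
Query: B face = GGYB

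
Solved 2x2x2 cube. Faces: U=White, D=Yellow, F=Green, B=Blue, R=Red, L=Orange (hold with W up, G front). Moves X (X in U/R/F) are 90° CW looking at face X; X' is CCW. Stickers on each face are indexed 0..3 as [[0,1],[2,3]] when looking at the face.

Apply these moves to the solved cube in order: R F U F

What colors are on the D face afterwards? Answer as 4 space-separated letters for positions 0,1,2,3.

Answer: G W Y B

Derivation:
After move 1 (R): R=RRRR U=WGWG F=GYGY D=YBYB B=WBWB
After move 2 (F): F=GGYY U=WGOO R=WRGR D=RRYB L=OYOB
After move 3 (U): U=OWOG F=WRYY R=WBGR B=OYWB L=GGOB
After move 4 (F): F=YWYR U=OWBG R=OBGR D=GWYB L=GROR
Query: D face = GWYB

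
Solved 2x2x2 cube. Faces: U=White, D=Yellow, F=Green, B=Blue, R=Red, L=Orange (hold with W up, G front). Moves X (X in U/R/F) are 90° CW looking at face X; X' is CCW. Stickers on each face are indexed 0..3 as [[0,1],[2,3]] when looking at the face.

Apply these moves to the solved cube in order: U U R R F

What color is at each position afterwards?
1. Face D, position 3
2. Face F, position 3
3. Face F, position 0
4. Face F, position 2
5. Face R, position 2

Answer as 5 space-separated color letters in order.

After move 1 (U): U=WWWW F=RRGG R=BBRR B=OOBB L=GGOO
After move 2 (U): U=WWWW F=BBGG R=OORR B=GGBB L=RROO
After move 3 (R): R=RORO U=WBWG F=BYGY D=YBYG B=WGWB
After move 4 (R): R=RROO U=WYWY F=BBGG D=YWYW B=GGBB
After move 5 (F): F=GBGB U=WYOR R=WRYO D=ORYW L=RYOW
Query 1: D[3] = W
Query 2: F[3] = B
Query 3: F[0] = G
Query 4: F[2] = G
Query 5: R[2] = Y

Answer: W B G G Y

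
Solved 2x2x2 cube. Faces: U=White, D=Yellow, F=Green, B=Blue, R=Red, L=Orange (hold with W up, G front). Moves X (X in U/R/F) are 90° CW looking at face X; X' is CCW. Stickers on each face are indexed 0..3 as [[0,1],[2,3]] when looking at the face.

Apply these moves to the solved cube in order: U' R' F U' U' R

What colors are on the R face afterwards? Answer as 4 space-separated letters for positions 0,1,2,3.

After move 1 (U'): U=WWWW F=OOGG R=GGRR B=RRBB L=BBOO
After move 2 (R'): R=GRGR U=WBWR F=OWGW D=YOYG B=YRYB
After move 3 (F): F=GOWW U=WBOB R=WRRR D=GGYG L=BYOO
After move 4 (U'): U=BBWO F=BYWW R=GORR B=WRYB L=YROO
After move 5 (U'): U=BOBW F=YRWW R=BYRR B=GOYB L=WROO
After move 6 (R): R=RBRY U=BRBW F=YGWG D=GYYG B=WOOB
Query: R face = RBRY

Answer: R B R Y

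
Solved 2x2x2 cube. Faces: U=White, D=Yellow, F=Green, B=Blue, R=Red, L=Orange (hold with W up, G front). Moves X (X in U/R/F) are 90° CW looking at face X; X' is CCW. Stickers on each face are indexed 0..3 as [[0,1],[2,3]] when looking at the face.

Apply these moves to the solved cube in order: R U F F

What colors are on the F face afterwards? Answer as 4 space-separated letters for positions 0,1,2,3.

Answer: Y G R R

Derivation:
After move 1 (R): R=RRRR U=WGWG F=GYGY D=YBYB B=WBWB
After move 2 (U): U=WWGG F=RRGY R=WBRR B=OOWB L=GYOO
After move 3 (F): F=GRYR U=WWOY R=GBGR D=RWYB L=GYOB
After move 4 (F): F=YGRR U=WWBY R=OBYR D=GGYB L=GROW
Query: F face = YGRR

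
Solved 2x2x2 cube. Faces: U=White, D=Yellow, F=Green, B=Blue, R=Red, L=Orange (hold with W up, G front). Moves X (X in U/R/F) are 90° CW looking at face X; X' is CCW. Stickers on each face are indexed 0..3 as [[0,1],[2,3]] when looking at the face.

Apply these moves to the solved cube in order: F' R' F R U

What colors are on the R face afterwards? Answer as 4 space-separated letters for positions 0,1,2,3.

After move 1 (F'): F=GGGG U=WWRR R=YRYR D=OOYY L=OWOW
After move 2 (R'): R=RRYY U=WBRB F=GWGR D=OGYG B=YBOB
After move 3 (F): F=GGRW U=WBWW R=RRBY D=YRYG L=OOOG
After move 4 (R): R=BRYR U=WGWW F=GRRG D=YOYY B=WBBB
After move 5 (U): U=WWWG F=BRRG R=WBYR B=OOBB L=GROG
Query: R face = WBYR

Answer: W B Y R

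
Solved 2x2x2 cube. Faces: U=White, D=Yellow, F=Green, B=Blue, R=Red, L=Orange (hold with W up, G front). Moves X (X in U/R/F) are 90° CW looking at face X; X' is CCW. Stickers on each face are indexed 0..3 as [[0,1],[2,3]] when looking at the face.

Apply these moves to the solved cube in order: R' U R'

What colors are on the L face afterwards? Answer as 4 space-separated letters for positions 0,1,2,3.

Answer: G W O O

Derivation:
After move 1 (R'): R=RRRR U=WBWB F=GWGW D=YGYG B=YBYB
After move 2 (U): U=WWBB F=RRGW R=YBRR B=OOYB L=GWOO
After move 3 (R'): R=BRYR U=WYBO F=RWGB D=YRYW B=GOGB
Query: L face = GWOO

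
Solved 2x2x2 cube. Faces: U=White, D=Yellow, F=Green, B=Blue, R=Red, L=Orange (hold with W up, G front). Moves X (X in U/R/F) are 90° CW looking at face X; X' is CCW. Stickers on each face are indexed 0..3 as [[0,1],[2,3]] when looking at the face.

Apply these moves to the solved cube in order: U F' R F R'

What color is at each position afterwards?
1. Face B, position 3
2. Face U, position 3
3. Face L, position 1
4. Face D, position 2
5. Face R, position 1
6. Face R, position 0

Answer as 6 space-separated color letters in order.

After move 1 (U): U=WWWW F=RRGG R=BBRR B=OOBB L=GGOO
After move 2 (F'): F=RGRG U=WWBR R=YBYR D=GOYY L=GWOW
After move 3 (R): R=YYRB U=WGBG F=RORY D=GBYO B=ROWB
After move 4 (F): F=RRYO U=WGWW R=BYGB D=RYYO L=GGOB
After move 5 (R'): R=YBBG U=WWWR F=RGYW D=RRYO B=OOYB
Query 1: B[3] = B
Query 2: U[3] = R
Query 3: L[1] = G
Query 4: D[2] = Y
Query 5: R[1] = B
Query 6: R[0] = Y

Answer: B R G Y B Y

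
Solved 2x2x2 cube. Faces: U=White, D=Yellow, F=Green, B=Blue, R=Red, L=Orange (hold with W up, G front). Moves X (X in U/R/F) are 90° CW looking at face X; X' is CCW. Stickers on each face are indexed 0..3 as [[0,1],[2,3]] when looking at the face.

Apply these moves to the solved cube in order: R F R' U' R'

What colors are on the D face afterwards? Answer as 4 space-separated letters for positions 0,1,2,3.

After move 1 (R): R=RRRR U=WGWG F=GYGY D=YBYB B=WBWB
After move 2 (F): F=GGYY U=WGOO R=WRGR D=RRYB L=OYOB
After move 3 (R'): R=RRWG U=WWOW F=GGYO D=RGYY B=BBRB
After move 4 (U'): U=WWWO F=OYYO R=GGWG B=RRRB L=BBOB
After move 5 (R'): R=GGGW U=WRWR F=OWYO D=RYYO B=YRGB
Query: D face = RYYO

Answer: R Y Y O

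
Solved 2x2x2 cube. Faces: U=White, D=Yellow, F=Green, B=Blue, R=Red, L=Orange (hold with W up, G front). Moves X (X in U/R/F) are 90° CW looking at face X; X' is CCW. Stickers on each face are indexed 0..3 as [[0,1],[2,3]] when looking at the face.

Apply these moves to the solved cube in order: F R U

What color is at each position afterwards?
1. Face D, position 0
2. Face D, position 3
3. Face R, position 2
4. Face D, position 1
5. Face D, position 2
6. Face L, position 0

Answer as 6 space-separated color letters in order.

After move 1 (F): F=GGGG U=WWOO R=WRWR D=RRYY L=OYOY
After move 2 (R): R=WWRR U=WGOG F=GRGY D=RBYB B=OBWB
After move 3 (U): U=OWGG F=WWGY R=OBRR B=OYWB L=GROY
Query 1: D[0] = R
Query 2: D[3] = B
Query 3: R[2] = R
Query 4: D[1] = B
Query 5: D[2] = Y
Query 6: L[0] = G

Answer: R B R B Y G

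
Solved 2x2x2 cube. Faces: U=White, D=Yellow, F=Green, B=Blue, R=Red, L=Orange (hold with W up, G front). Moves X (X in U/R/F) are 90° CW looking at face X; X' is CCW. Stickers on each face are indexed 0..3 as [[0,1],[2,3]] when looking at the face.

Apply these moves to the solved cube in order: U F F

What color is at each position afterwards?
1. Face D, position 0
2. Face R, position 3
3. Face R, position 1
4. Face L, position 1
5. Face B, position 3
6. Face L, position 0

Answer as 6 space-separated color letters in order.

Answer: W R B R B G

Derivation:
After move 1 (U): U=WWWW F=RRGG R=BBRR B=OOBB L=GGOO
After move 2 (F): F=GRGR U=WWOG R=WBWR D=RBYY L=GYOY
After move 3 (F): F=GGRR U=WWYY R=OBGR D=WWYY L=GROB
Query 1: D[0] = W
Query 2: R[3] = R
Query 3: R[1] = B
Query 4: L[1] = R
Query 5: B[3] = B
Query 6: L[0] = G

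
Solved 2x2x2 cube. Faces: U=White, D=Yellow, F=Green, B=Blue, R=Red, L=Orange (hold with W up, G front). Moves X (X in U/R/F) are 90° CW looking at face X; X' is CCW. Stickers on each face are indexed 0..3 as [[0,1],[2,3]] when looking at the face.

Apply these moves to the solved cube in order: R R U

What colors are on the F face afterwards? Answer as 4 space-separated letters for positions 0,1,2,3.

After move 1 (R): R=RRRR U=WGWG F=GYGY D=YBYB B=WBWB
After move 2 (R): R=RRRR U=WYWY F=GBGB D=YWYW B=GBGB
After move 3 (U): U=WWYY F=RRGB R=GBRR B=OOGB L=GBOO
Query: F face = RRGB

Answer: R R G B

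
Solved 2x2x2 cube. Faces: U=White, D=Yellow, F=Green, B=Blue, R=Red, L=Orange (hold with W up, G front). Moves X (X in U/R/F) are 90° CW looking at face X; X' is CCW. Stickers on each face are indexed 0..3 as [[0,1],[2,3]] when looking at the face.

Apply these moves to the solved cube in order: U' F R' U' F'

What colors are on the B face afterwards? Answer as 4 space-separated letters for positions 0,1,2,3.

Answer: G R G B

Derivation:
After move 1 (U'): U=WWWW F=OOGG R=GGRR B=RRBB L=BBOO
After move 2 (F): F=GOGO U=WWOB R=WGWR D=RGYY L=BYOY
After move 3 (R'): R=GRWW U=WBOR F=GWGB D=ROYO B=YRGB
After move 4 (U'): U=BRWO F=BYGB R=GWWW B=GRGB L=YROY
After move 5 (F'): F=YBBG U=BRGW R=OWRW D=RYYO L=YOOW
Query: B face = GRGB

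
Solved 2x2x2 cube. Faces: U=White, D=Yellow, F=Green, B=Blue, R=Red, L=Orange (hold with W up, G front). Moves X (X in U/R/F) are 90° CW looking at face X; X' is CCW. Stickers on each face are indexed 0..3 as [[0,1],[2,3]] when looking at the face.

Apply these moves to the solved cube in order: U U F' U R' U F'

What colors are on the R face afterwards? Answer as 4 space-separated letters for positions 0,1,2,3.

After move 1 (U): U=WWWW F=RRGG R=BBRR B=OOBB L=GGOO
After move 2 (U): U=WWWW F=BBGG R=OORR B=GGBB L=RROO
After move 3 (F'): F=BGBG U=WWOR R=YOYR D=ROYY L=RWOW
After move 4 (U): U=OWRW F=YOBG R=GGYR B=RWBB L=BGOW
After move 5 (R'): R=GRGY U=OBRR F=YWBW D=ROYG B=YWOB
After move 6 (U): U=RORB F=GRBW R=YWGY B=BGOB L=YWOW
After move 7 (F'): F=RWGB U=ROYG R=OWRY D=WWYG L=YBOR
Query: R face = OWRY

Answer: O W R Y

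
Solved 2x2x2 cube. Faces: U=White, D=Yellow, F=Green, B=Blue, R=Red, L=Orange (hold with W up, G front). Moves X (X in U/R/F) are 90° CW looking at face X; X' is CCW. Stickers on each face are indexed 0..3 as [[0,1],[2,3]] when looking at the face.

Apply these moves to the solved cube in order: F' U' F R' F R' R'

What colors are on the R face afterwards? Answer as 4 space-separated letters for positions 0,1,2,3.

Answer: R Y R W

Derivation:
After move 1 (F'): F=GGGG U=WWRR R=YRYR D=OOYY L=OWOW
After move 2 (U'): U=WRWR F=OWGG R=GGYR B=YRBB L=BBOW
After move 3 (F): F=GOGW U=WRWB R=WGRR D=YGYY L=BOOO
After move 4 (R'): R=GRWR U=WBWY F=GRGB D=YOYW B=YRGB
After move 5 (F): F=GGBR U=WBOO R=WRYR D=WGYW L=BYOO
After move 6 (R'): R=RRWY U=WGOY F=GBBO D=WGYR B=WRGB
After move 7 (R'): R=RYRW U=WGOW F=GGBY D=WBYO B=RRGB
Query: R face = RYRW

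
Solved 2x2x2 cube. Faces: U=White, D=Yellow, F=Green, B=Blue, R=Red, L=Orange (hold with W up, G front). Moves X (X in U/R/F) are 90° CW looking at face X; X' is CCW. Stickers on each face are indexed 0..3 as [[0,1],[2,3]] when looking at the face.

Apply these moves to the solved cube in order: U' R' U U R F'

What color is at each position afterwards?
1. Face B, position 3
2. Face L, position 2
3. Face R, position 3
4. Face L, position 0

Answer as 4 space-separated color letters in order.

After move 1 (U'): U=WWWW F=OOGG R=GGRR B=RRBB L=BBOO
After move 2 (R'): R=GRGR U=WBWR F=OWGW D=YOYG B=YRYB
After move 3 (U): U=WWRB F=GRGW R=YRGR B=BBYB L=OWOO
After move 4 (U): U=RWBW F=YRGW R=BBGR B=OWYB L=GROO
After move 5 (R): R=GBRB U=RRBW F=YOGG D=YYYO B=WWWB
After move 6 (F'): F=OGYG U=RRGR R=YBYB D=ROYO L=GWOB
Query 1: B[3] = B
Query 2: L[2] = O
Query 3: R[3] = B
Query 4: L[0] = G

Answer: B O B G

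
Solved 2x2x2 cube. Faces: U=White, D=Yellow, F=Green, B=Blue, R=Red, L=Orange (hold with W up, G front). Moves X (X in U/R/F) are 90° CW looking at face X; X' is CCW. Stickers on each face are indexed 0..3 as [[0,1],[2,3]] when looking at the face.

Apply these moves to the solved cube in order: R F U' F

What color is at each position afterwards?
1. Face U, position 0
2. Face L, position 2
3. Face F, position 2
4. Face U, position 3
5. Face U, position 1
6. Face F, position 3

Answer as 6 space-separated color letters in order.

Answer: G O Y B O Y

Derivation:
After move 1 (R): R=RRRR U=WGWG F=GYGY D=YBYB B=WBWB
After move 2 (F): F=GGYY U=WGOO R=WRGR D=RRYB L=OYOB
After move 3 (U'): U=GOWO F=OYYY R=GGGR B=WRWB L=WBOB
After move 4 (F): F=YOYY U=GOBB R=WGOR D=GGYB L=WROR
Query 1: U[0] = G
Query 2: L[2] = O
Query 3: F[2] = Y
Query 4: U[3] = B
Query 5: U[1] = O
Query 6: F[3] = Y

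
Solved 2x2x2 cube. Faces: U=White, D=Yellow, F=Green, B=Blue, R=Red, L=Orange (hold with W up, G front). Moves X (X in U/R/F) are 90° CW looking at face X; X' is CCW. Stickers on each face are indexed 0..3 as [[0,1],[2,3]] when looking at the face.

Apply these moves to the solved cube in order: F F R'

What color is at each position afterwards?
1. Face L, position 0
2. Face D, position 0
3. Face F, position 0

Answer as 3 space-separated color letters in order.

Answer: O W G

Derivation:
After move 1 (F): F=GGGG U=WWOO R=WRWR D=RRYY L=OYOY
After move 2 (F): F=GGGG U=WWYY R=OROR D=WWYY L=OROR
After move 3 (R'): R=RROO U=WBYB F=GWGY D=WGYG B=YBWB
Query 1: L[0] = O
Query 2: D[0] = W
Query 3: F[0] = G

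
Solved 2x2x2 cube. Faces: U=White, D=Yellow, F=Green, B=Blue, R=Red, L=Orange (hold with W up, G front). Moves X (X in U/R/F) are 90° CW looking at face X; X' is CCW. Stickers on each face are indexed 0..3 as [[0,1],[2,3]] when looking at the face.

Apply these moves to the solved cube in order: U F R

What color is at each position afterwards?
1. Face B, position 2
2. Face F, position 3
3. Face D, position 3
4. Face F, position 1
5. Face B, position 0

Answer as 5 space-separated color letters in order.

Answer: W Y O B G

Derivation:
After move 1 (U): U=WWWW F=RRGG R=BBRR B=OOBB L=GGOO
After move 2 (F): F=GRGR U=WWOG R=WBWR D=RBYY L=GYOY
After move 3 (R): R=WWRB U=WROR F=GBGY D=RBYO B=GOWB
Query 1: B[2] = W
Query 2: F[3] = Y
Query 3: D[3] = O
Query 4: F[1] = B
Query 5: B[0] = G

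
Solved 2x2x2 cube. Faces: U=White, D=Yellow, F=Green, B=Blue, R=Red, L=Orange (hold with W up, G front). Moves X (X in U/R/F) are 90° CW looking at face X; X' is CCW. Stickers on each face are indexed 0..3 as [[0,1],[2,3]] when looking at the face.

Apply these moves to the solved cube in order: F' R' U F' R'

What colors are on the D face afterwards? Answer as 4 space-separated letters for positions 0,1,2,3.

After move 1 (F'): F=GGGG U=WWRR R=YRYR D=OOYY L=OWOW
After move 2 (R'): R=RRYY U=WBRB F=GWGR D=OGYG B=YBOB
After move 3 (U): U=RWBB F=RRGR R=YBYY B=OWOB L=GWOW
After move 4 (F'): F=RRRG U=RWYY R=GBOY D=WWYG L=GBOB
After move 5 (R'): R=BYGO U=ROYO F=RWRY D=WRYG B=GWWB
Query: D face = WRYG

Answer: W R Y G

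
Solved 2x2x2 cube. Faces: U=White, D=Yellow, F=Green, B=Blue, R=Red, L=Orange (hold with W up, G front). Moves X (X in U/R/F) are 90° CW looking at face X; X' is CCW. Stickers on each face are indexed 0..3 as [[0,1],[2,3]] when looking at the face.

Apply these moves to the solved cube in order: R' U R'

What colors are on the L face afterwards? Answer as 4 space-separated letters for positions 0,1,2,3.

After move 1 (R'): R=RRRR U=WBWB F=GWGW D=YGYG B=YBYB
After move 2 (U): U=WWBB F=RRGW R=YBRR B=OOYB L=GWOO
After move 3 (R'): R=BRYR U=WYBO F=RWGB D=YRYW B=GOGB
Query: L face = GWOO

Answer: G W O O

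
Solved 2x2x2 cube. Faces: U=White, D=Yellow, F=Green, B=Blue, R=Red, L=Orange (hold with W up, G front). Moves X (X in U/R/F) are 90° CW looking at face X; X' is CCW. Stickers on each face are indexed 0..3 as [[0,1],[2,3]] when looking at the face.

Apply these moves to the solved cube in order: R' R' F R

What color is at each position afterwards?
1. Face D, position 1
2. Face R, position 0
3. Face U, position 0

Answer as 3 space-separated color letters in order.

Answer: G Y W

Derivation:
After move 1 (R'): R=RRRR U=WBWB F=GWGW D=YGYG B=YBYB
After move 2 (R'): R=RRRR U=WYWY F=GBGB D=YWYW B=GBGB
After move 3 (F): F=GGBB U=WYOO R=WRYR D=RRYW L=OYOW
After move 4 (R): R=YWRR U=WGOB F=GRBW D=RGYG B=OBYB
Query 1: D[1] = G
Query 2: R[0] = Y
Query 3: U[0] = W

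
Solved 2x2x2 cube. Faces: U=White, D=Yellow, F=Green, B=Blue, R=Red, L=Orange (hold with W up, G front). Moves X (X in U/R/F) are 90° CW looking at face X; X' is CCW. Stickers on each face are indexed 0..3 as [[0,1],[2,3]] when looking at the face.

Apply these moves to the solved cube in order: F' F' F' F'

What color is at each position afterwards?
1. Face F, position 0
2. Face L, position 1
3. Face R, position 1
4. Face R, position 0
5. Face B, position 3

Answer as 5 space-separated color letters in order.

Answer: G O R R B

Derivation:
After move 1 (F'): F=GGGG U=WWRR R=YRYR D=OOYY L=OWOW
After move 2 (F'): F=GGGG U=WWYY R=OROR D=WWYY L=OROR
After move 3 (F'): F=GGGG U=WWOO R=WRWR D=RRYY L=OYOY
After move 4 (F'): F=GGGG U=WWWW R=RRRR D=YYYY L=OOOO
Query 1: F[0] = G
Query 2: L[1] = O
Query 3: R[1] = R
Query 4: R[0] = R
Query 5: B[3] = B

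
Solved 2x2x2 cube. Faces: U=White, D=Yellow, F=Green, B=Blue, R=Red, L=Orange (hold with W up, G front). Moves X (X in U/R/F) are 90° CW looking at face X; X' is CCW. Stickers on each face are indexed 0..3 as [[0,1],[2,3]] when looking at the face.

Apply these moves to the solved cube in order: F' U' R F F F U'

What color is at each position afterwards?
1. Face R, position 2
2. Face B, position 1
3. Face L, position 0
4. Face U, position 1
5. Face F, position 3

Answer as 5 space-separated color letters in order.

Answer: O G R R G

Derivation:
After move 1 (F'): F=GGGG U=WWRR R=YRYR D=OOYY L=OWOW
After move 2 (U'): U=WRWR F=OWGG R=GGYR B=YRBB L=BBOW
After move 3 (R): R=YGRG U=WWWG F=OOGY D=OBYY B=RRRB
After move 4 (F): F=GOYO U=WWWB R=WGGG D=RYYY L=BOOB
After move 5 (F): F=YGOO U=WWBO R=WGBG D=GWYY L=BROY
After move 6 (F): F=OYOG U=WWYR R=BGOG D=BWYY L=BGOW
After move 7 (U'): U=WRWY F=BGOG R=OYOG B=BGRB L=RROW
Query 1: R[2] = O
Query 2: B[1] = G
Query 3: L[0] = R
Query 4: U[1] = R
Query 5: F[3] = G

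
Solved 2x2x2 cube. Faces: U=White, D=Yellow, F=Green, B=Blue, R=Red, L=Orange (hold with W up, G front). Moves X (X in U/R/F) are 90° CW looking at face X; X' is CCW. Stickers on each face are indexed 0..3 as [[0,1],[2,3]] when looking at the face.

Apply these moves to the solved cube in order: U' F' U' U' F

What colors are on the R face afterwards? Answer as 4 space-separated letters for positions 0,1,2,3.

After move 1 (U'): U=WWWW F=OOGG R=GGRR B=RRBB L=BBOO
After move 2 (F'): F=OGOG U=WWGR R=YGYR D=BOYY L=BWOW
After move 3 (U'): U=WRWG F=BWOG R=OGYR B=YGBB L=RROW
After move 4 (U'): U=RGWW F=RROG R=BWYR B=OGBB L=YGOW
After move 5 (F): F=ORGR U=RGWG R=WWWR D=YBYY L=YBOO
Query: R face = WWWR

Answer: W W W R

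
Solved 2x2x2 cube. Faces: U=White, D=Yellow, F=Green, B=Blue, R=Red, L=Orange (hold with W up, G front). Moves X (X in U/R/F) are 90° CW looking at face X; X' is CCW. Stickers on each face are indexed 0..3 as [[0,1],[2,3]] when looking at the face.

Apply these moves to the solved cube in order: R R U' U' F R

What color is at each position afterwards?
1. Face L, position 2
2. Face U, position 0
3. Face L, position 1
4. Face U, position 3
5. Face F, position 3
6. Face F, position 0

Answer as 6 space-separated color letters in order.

After move 1 (R): R=RRRR U=WGWG F=GYGY D=YBYB B=WBWB
After move 2 (R): R=RRRR U=WYWY F=GBGB D=YWYW B=GBGB
After move 3 (U'): U=YYWW F=OOGB R=GBRR B=RRGB L=GBOO
After move 4 (U'): U=YWYW F=GBGB R=OORR B=GBGB L=RROO
After move 5 (F): F=GGBB U=YWOR R=YOWR D=ROYW L=RYOW
After move 6 (R): R=WYRO U=YGOB F=GOBW D=RGYG B=RBWB
Query 1: L[2] = O
Query 2: U[0] = Y
Query 3: L[1] = Y
Query 4: U[3] = B
Query 5: F[3] = W
Query 6: F[0] = G

Answer: O Y Y B W G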